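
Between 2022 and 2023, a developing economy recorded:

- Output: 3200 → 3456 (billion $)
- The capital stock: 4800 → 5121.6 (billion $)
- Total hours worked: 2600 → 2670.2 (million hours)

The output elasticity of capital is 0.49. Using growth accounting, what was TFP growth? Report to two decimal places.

Output growth = (3456 − 3200) / 3200 = 8%.
The capital stock growth = (5121.6 − 4800) / 4800 = 6.7%.
Total hours worked growth = (2670.2 − 2600) / 2600 = 2.7%.
Labor's share = 1 − 0.49 = 0.51.
The capital stock: 0.49 × 6.7 = 3.283 pp.
Total hours worked: 0.51 × 2.7 = 1.377 pp.
TFP growth = 8 − 4.66 = 3.34%.

TFP growth was 3.34%.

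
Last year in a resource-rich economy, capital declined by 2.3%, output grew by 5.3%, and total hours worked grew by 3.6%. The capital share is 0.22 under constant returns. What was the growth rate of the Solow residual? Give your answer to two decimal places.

Labor's share = 1 − 0.22 = 0.78.
Capital: 0.22 × (-2.3) = -0.506 pp.
Total hours worked: 0.78 × 3.6 = 2.808 pp.
TFP growth = 5.3 − 2.302 = 2.998%.

3.00%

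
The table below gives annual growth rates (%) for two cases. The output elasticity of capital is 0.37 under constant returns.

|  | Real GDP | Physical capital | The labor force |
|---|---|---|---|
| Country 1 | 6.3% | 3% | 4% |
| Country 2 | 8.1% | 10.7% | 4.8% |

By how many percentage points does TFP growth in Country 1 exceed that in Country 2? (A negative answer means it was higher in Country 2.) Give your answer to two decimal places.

Labor's share = 1 − 0.37 = 0.63.
Country 1: TFP = 6.3 − 1.11 − 2.52 = 2.67%.
Country 2: TFP = 8.1 − 3.959 − 3.024 = 1.117%.
Difference = 2.67 − (1.117) = 1.553 pp.

1.55 percentage points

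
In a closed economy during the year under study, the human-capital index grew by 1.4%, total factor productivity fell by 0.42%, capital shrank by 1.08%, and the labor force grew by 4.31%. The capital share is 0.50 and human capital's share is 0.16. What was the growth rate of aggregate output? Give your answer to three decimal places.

Aggregate output growth was 0.729%.

Labor's share = 1 − 0.5 − 0.16 = 0.34.
Capital: 0.5 × (-1.08) = -0.54 pp.
The human-capital index: 0.16 × 1.4 = 0.224 pp.
The labor force: 0.34 × 4.31 = 1.4654 pp.
Output growth = -0.42 + 1.1494 = 0.7294%.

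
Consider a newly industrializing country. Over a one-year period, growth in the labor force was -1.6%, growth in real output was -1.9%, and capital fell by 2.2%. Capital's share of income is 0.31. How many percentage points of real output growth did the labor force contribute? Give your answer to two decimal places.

-1.10

Labor's share = 1 − 0.31 = 0.69.
Contribution = share × growth = 0.69 × (-1.6) = -1.104 pp.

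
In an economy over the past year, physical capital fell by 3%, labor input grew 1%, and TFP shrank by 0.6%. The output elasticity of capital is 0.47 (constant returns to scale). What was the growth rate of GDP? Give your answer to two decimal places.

Labor's share = 1 − 0.47 = 0.53.
Physical capital: 0.47 × (-3) = -1.41 pp.
Labor input: 0.53 × 1 = 0.53 pp.
Output growth = -0.6 + (-0.88) = -1.48%.

-1.48%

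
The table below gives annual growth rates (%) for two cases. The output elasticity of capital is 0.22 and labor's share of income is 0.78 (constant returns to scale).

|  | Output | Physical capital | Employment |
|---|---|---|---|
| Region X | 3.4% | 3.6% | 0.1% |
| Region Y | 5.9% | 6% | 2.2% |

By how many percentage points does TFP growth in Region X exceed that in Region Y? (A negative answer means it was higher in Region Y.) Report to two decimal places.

Labor's share = 1 − 0.22 = 0.78.
Region X: TFP = 3.4 − 0.792 − 0.078 = 2.53%.
Region Y: TFP = 5.9 − 1.32 − 1.716 = 2.864%.
Difference = 2.53 − (2.864) = -0.334 pp.

-0.33 percentage points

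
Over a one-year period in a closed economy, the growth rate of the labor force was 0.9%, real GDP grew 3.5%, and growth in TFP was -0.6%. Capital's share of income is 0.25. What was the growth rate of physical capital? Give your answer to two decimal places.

Labor's share = 1 − 0.25 = 0.75.
gY = gA + 0.75×0.9 + 0.25×g.
0.25×g = 3.5 + 0.6 − 0.675 = 3.425.
g = 3.425 / 0.25 = 13.7%.

13.70%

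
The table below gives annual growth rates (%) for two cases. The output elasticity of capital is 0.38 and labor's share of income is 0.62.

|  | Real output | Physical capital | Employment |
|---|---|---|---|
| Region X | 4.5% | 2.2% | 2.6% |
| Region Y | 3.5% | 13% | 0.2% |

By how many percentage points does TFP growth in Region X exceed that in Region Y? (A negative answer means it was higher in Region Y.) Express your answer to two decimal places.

Labor's share = 1 − 0.38 = 0.62.
Region X: TFP = 4.5 − 0.836 − 1.612 = 2.052%.
Region Y: TFP = 3.5 − 4.94 − 0.124 = -1.564%.
Difference = 2.052 − (-1.564) = 3.616 pp.

3.62 percentage points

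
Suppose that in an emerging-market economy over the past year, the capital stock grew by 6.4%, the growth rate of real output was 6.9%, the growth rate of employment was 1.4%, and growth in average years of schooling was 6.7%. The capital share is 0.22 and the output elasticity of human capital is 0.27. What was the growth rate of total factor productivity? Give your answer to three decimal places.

2.969%

Labor's share = 1 − 0.22 − 0.27 = 0.51.
The capital stock: 0.22 × 6.4 = 1.408 pp.
Average years of schooling: 0.27 × 6.7 = 1.809 pp.
Employment: 0.51 × 1.4 = 0.714 pp.
TFP growth = 6.9 − 3.931 = 2.969%.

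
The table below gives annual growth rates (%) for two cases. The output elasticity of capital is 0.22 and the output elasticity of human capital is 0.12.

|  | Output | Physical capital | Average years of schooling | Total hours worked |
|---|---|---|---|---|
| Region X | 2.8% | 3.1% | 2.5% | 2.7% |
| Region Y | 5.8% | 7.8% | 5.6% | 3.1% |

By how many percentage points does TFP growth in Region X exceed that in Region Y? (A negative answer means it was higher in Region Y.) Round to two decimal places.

Labor's share = 1 − 0.22 − 0.12 = 0.66.
Region X: TFP = 2.8 − 0.682 − 0.3 − 1.782 = 0.036%.
Region Y: TFP = 5.8 − 1.716 − 0.672 − 2.046 = 1.366%.
Difference = 0.036 − (1.366) = -1.33 pp.

-1.33 percentage points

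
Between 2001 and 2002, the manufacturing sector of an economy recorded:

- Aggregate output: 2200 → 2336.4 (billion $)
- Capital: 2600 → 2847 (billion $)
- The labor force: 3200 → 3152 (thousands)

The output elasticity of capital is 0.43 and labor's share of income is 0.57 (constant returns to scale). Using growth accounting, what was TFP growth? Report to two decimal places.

Aggregate output growth = (2336.4 − 2200) / 2200 = 6.2%.
Capital growth = (2847 − 2600) / 2600 = 9.5%.
The labor force growth = (3152 − 3200) / 3200 = -1.5%.
Labor's share = 1 − 0.43 = 0.57.
Capital: 0.43 × 9.5 = 4.085 pp.
The labor force: 0.57 × (-1.5) = -0.855 pp.
TFP growth = 6.2 − 3.23 = 2.97%.

TFP grew 2.97%.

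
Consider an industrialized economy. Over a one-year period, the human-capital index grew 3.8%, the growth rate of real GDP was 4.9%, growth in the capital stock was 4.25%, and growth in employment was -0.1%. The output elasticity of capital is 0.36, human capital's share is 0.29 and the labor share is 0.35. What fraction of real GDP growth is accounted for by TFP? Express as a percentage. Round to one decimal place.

Labor's share = 1 − 0.36 − 0.29 = 0.35.
The capital stock: 0.36 × 4.25 = 1.53 pp.
The human-capital index: 0.29 × 3.8 = 1.102 pp.
Employment: 0.35 × (-0.1) = -0.035 pp.
TFP growth = 4.9 − 2.597 = 2.303%.
TFP share of growth = 2.303 / 4.9 × 100 = 47%.

TFP accounted for 47.0% of growth.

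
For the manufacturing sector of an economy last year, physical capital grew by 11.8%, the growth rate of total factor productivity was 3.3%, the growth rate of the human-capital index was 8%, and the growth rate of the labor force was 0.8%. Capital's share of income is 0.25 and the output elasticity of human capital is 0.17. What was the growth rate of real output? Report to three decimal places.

Real output grew 8.074%.

Labor's share = 1 − 0.25 − 0.17 = 0.58.
Physical capital: 0.25 × 11.8 = 2.95 pp.
The human-capital index: 0.17 × 8 = 1.36 pp.
The labor force: 0.58 × 0.8 = 0.464 pp.
Output growth = 3.3 + 4.774 = 8.074%.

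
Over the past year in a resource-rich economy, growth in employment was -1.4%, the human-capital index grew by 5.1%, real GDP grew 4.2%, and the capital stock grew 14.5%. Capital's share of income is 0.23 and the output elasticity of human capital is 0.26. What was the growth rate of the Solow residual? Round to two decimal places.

Labor's share = 1 − 0.23 − 0.26 = 0.51.
The capital stock: 0.23 × 14.5 = 3.335 pp.
The human-capital index: 0.26 × 5.1 = 1.326 pp.
Employment: 0.51 × (-1.4) = -0.714 pp.
TFP growth = 4.2 − 3.947 = 0.253%.

The Solow residual growth was 0.25%.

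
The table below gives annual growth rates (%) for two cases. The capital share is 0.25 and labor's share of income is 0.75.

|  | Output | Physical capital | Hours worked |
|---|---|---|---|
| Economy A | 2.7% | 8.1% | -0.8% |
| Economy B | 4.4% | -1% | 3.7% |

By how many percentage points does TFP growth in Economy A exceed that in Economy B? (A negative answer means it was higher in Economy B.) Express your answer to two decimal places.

-0.60 percentage points

Labor's share = 1 − 0.25 = 0.75.
Economy A: TFP = 2.7 − 2.025 + 0.6 = 1.275%.
Economy B: TFP = 4.4 + 0.25 − 2.775 = 1.875%.
Difference = 1.275 − (1.875) = -0.6 pp.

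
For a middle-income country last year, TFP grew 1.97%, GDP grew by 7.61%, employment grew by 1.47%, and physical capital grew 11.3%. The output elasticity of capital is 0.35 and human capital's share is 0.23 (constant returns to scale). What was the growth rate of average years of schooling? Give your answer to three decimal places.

Average years of schooling growth was 4.642%.

Labor's share = 1 − 0.35 − 0.23 = 0.42.
gY = gA + 0.35×11.3 + 0.42×1.47 + 0.23×g.
0.23×g = 7.61 − 1.97 − 4.5724 = 1.0676.
g = 1.0676 / 0.23 = 4.64174%.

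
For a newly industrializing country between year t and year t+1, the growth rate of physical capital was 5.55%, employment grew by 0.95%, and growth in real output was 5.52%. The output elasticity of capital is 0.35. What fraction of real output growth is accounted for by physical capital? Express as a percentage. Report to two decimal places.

Physical capital accounted for 35.19% of growth.

Physical capital contributed 0.35 × 5.55 = 1.9425 pp.
Share of growth = 1.9425 / 5.52 × 100 = 35.1902%.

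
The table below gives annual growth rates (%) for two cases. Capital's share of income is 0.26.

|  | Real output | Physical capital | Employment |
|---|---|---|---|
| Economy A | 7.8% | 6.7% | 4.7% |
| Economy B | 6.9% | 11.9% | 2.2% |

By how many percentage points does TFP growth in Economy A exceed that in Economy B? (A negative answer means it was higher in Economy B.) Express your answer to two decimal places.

0.40 percentage points

Labor's share = 1 − 0.26 = 0.74.
Economy A: TFP = 7.8 − 1.742 − 3.478 = 2.58%.
Economy B: TFP = 6.9 − 3.094 − 1.628 = 2.178%.
Difference = 2.58 − (2.178) = 0.402 pp.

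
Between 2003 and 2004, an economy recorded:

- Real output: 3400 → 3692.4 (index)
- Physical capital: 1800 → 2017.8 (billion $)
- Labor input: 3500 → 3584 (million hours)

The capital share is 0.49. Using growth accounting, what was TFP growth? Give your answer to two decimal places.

Real output growth = (3692.4 − 3400) / 3400 = 8.6%.
Physical capital growth = (2017.8 − 1800) / 1800 = 12.1%.
Labor input growth = (3584 − 3500) / 3500 = 2.4%.
Labor's share = 1 − 0.49 = 0.51.
Physical capital: 0.49 × 12.1 = 5.929 pp.
Labor input: 0.51 × 2.4 = 1.224 pp.
TFP growth = 8.6 − 7.153 = 1.447%.

1.45%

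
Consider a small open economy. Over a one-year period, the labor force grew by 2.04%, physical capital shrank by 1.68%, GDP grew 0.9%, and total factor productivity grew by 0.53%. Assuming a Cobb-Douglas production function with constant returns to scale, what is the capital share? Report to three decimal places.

0.449

gY = gA + α·gK + (1−α)·gL, so gY − gA − gL = α(gK − gL).
0.9 − 0.53 − 2.04 = α × (-1.68 − 2.04).
-1.67 = -3.72 α, so α = 0.44892.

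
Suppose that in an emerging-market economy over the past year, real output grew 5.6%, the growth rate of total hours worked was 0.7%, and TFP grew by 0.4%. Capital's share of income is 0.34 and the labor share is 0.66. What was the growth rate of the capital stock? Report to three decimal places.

Labor's share = 1 − 0.34 = 0.66.
gY = gA + 0.66×0.7 + 0.34×g.
0.34×g = 5.6 − 0.4 − 0.462 = 4.738.
g = 4.738 / 0.34 = 13.93529%.

13.935%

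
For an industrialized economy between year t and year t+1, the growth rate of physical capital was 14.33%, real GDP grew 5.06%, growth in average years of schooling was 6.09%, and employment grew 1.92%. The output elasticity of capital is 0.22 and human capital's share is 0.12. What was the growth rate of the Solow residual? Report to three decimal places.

Labor's share = 1 − 0.22 − 0.12 = 0.66.
Physical capital: 0.22 × 14.33 = 3.1526 pp.
Average years of schooling: 0.12 × 6.09 = 0.7308 pp.
Employment: 0.66 × 1.92 = 1.2672 pp.
TFP growth = 5.06 − 5.1506 = -0.0906%.

-0.091%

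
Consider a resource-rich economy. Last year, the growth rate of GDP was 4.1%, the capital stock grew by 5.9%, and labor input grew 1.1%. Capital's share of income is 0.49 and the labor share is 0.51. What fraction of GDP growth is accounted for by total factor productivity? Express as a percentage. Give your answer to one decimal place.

15.8%

Labor's share = 1 − 0.49 = 0.51.
The capital stock: 0.49 × 5.9 = 2.891 pp.
Labor input: 0.51 × 1.1 = 0.561 pp.
TFP growth = 4.1 − 3.452 = 0.648%.
TFP share of growth = 0.648 / 4.1 × 100 = 15.805%.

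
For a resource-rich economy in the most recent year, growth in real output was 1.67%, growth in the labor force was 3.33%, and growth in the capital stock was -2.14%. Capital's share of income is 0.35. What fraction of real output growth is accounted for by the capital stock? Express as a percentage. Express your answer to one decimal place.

-44.9%

The capital stock contributed 0.35 × (-2.14) = -0.749 pp.
Share of growth = -0.749 / 1.67 × 100 = -44.85%.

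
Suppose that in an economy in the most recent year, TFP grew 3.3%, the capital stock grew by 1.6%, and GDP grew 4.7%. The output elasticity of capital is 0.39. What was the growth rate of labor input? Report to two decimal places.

Labor's share = 1 − 0.39 = 0.61.
gY = gA + 0.39×1.6 + 0.61×g.
0.61×g = 4.7 − 3.3 − 0.624 = 0.776.
g = 0.776 / 0.61 = 1.2721%.

1.27%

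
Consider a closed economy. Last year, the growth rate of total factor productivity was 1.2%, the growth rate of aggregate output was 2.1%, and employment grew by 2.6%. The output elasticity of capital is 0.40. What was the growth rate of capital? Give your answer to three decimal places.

-1.650%

Labor's share = 1 − 0.4 = 0.6.
gY = gA + 0.6×2.6 + 0.4×g.
0.4×g = 2.1 − 1.2 − 1.56 = -0.66.
g = -0.66 / 0.4 = -1.65%.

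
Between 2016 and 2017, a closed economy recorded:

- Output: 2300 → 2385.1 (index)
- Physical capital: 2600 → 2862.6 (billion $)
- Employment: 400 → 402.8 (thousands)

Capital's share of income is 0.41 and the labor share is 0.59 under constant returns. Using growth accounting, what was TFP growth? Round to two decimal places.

-0.85%

Output growth = (2385.1 − 2300) / 2300 = 3.7%.
Physical capital growth = (2862.6 − 2600) / 2600 = 10.1%.
Employment growth = (402.8 − 400) / 400 = 0.7%.
Labor's share = 1 − 0.41 = 0.59.
Physical capital: 0.41 × 10.1 = 4.141 pp.
Employment: 0.59 × 0.7 = 0.413 pp.
TFP growth = 3.7 − 4.554 = -0.854%.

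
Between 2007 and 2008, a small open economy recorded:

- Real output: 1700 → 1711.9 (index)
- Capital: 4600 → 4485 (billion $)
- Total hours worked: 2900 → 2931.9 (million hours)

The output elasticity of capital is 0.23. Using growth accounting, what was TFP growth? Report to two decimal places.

Real output growth = (1711.9 − 1700) / 1700 = 0.7%.
Capital growth = (4485 − 4600) / 4600 = -2.5%.
Total hours worked growth = (2931.9 − 2900) / 2900 = 1.1%.
Labor's share = 1 − 0.23 = 0.77.
Capital: 0.23 × (-2.5) = -0.575 pp.
Total hours worked: 0.77 × 1.1 = 0.847 pp.
TFP growth = 0.7 − 0.272 = 0.428%.

TFP growth was 0.43%.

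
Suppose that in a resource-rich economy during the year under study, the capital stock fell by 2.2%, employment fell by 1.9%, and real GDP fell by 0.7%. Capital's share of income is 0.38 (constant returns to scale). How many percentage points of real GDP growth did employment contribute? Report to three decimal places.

-1.178

Labor's share = 1 − 0.38 = 0.62.
Contribution = share × growth = 0.62 × (-1.9) = -1.178 pp.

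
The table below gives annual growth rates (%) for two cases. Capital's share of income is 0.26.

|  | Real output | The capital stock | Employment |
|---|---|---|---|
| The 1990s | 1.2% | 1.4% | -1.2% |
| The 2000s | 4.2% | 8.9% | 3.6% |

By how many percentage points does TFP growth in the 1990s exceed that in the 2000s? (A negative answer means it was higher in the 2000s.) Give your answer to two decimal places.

Labor's share = 1 − 0.26 = 0.74.
The 1990s: TFP = 1.2 − 0.364 + 0.888 = 1.724%.
The 2000s: TFP = 4.2 − 2.314 − 2.664 = -0.778%.
Difference = 1.724 − (-0.778) = 2.502 pp.

2.50 percentage points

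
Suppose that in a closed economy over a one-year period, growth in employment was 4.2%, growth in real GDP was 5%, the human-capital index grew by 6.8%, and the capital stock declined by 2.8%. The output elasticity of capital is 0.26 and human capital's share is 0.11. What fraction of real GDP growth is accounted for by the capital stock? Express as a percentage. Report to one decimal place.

-14.6%

The capital stock contributed 0.26 × (-2.8) = -0.728 pp.
Share of growth = -0.728 / 5 × 100 = -14.56%.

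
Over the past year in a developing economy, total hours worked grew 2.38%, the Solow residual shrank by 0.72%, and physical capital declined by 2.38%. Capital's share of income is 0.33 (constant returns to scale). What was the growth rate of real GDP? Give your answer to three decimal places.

Real GDP grew 0.089%.

Labor's share = 1 − 0.33 = 0.67.
Physical capital: 0.33 × (-2.38) = -0.7854 pp.
Total hours worked: 0.67 × 2.38 = 1.5946 pp.
Output growth = -0.72 + 0.8092 = 0.0892%.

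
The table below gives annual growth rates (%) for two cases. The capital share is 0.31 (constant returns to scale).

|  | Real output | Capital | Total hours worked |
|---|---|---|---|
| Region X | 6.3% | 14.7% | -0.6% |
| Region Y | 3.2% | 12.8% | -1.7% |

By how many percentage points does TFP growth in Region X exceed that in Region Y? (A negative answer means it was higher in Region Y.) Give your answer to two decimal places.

1.75 percentage points

Labor's share = 1 − 0.31 = 0.69.
Region X: TFP = 6.3 − 4.557 + 0.414 = 2.157%.
Region Y: TFP = 3.2 − 3.968 + 1.173 = 0.405%.
Difference = 2.157 − (0.405) = 1.752 pp.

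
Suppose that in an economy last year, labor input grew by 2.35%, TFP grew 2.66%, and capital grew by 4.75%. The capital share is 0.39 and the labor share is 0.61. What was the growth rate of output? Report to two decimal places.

Output grew 5.95%.

Labor's share = 1 − 0.39 = 0.61.
Capital: 0.39 × 4.75 = 1.8525 pp.
Labor input: 0.61 × 2.35 = 1.4335 pp.
Output growth = 2.66 + 3.286 = 5.946%.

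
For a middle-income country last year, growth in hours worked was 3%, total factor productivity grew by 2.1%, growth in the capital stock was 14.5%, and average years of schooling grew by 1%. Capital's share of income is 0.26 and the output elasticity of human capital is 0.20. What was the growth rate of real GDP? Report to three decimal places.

7.690%

Labor's share = 1 − 0.26 − 0.2 = 0.54.
The capital stock: 0.26 × 14.5 = 3.77 pp.
Average years of schooling: 0.2 × 1 = 0.2 pp.
Hours worked: 0.54 × 3 = 1.62 pp.
Output growth = 2.1 + 5.59 = 7.69%.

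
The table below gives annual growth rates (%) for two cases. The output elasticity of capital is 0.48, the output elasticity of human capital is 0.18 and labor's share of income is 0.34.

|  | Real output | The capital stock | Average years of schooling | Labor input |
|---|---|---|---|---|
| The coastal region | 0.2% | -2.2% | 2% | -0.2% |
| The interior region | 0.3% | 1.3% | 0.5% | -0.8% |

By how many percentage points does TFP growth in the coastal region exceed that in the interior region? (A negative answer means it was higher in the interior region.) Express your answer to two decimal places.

Labor's share = 1 − 0.48 − 0.18 = 0.34.
The coastal region: TFP = 0.2 + 1.056 − 0.36 + 0.068 = 0.964%.
The interior region: TFP = 0.3 − 0.624 − 0.09 + 0.272 = -0.142%.
Difference = 0.964 − (-0.142) = 1.106 pp.

1.11 percentage points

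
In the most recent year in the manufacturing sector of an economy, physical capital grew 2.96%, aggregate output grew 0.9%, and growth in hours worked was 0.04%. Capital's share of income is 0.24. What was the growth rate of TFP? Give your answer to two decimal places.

0.16%

Labor's share = 1 − 0.24 = 0.76.
Physical capital: 0.24 × 2.96 = 0.7104 pp.
Hours worked: 0.76 × 0.04 = 0.0304 pp.
TFP growth = 0.9 − 0.7408 = 0.1592%.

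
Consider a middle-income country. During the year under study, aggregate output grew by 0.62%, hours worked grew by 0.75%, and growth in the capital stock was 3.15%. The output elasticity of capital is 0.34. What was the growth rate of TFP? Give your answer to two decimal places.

Labor's share = 1 − 0.34 = 0.66.
The capital stock: 0.34 × 3.15 = 1.071 pp.
Hours worked: 0.66 × 0.75 = 0.495 pp.
TFP growth = 0.62 − 1.566 = -0.946%.

-0.95%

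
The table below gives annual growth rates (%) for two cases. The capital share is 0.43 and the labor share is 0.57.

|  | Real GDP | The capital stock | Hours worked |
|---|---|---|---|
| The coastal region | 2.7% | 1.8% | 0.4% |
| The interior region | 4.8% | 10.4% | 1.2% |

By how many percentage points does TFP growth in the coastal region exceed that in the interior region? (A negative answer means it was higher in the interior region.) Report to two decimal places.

2.05 percentage points

Labor's share = 1 − 0.43 = 0.57.
The coastal region: TFP = 2.7 − 0.774 − 0.228 = 1.698%.
The interior region: TFP = 4.8 − 4.472 − 0.684 = -0.356%.
Difference = 1.698 − (-0.356) = 2.054 pp.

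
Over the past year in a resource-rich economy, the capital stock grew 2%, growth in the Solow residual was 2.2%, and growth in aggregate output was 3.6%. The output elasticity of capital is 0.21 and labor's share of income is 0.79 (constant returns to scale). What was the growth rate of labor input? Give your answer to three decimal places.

Labor's share = 1 − 0.21 = 0.79.
gY = gA + 0.21×2 + 0.79×g.
0.79×g = 3.6 − 2.2 − 0.42 = 0.98.
g = 0.98 / 0.79 = 1.24051%.

Labor input growth was 1.241%.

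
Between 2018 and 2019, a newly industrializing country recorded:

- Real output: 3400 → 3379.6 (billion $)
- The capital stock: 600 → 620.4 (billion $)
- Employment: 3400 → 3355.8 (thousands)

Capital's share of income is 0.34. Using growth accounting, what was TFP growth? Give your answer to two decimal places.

Real output growth = (3379.6 − 3400) / 3400 = -0.6%.
The capital stock growth = (620.4 − 600) / 600 = 3.4%.
Employment growth = (3355.8 − 3400) / 3400 = -1.3%.
Labor's share = 1 − 0.34 = 0.66.
The capital stock: 0.34 × 3.4 = 1.156 pp.
Employment: 0.66 × (-1.3) = -0.858 pp.
TFP growth = -0.6 − 0.298 = -0.898%.

-0.90%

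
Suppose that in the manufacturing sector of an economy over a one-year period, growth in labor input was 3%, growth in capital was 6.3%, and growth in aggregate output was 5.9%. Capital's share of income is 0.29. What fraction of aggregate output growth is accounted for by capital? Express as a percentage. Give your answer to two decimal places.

Capital accounted for 30.97% of growth.

Capital contributed 0.29 × 6.3 = 1.827 pp.
Share of growth = 1.827 / 5.9 × 100 = 30.9661%.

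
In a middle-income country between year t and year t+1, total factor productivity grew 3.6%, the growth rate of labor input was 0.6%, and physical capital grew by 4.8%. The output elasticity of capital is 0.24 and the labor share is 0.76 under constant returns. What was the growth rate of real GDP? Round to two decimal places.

Real GDP grew 5.21%.

Labor's share = 1 − 0.24 = 0.76.
Physical capital: 0.24 × 4.8 = 1.152 pp.
Labor input: 0.76 × 0.6 = 0.456 pp.
Output growth = 3.6 + 1.608 = 5.208%.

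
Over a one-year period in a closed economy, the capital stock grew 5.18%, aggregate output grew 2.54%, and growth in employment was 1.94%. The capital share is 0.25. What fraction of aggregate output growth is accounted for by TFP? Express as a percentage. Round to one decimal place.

Labor's share = 1 − 0.25 = 0.75.
The capital stock: 0.25 × 5.18 = 1.295 pp.
Employment: 0.75 × 1.94 = 1.455 pp.
TFP growth = 2.54 − 2.75 = -0.21%.
TFP share of growth = -0.21 / 2.54 × 100 = -8.268%.

TFP accounted for -8.3% of growth.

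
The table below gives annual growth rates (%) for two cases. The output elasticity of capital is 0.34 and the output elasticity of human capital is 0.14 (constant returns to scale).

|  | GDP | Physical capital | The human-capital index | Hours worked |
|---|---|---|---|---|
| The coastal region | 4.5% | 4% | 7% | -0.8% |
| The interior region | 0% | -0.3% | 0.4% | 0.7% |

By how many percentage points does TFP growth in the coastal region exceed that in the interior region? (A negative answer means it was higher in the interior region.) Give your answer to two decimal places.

Labor's share = 1 − 0.34 − 0.14 = 0.52.
The coastal region: TFP = 4.5 − 1.36 − 0.98 + 0.416 = 2.576%.
The interior region: TFP = 0 + 0.102 − 0.056 − 0.364 = -0.318%.
Difference = 2.576 − (-0.318) = 2.894 pp.

2.89 percentage points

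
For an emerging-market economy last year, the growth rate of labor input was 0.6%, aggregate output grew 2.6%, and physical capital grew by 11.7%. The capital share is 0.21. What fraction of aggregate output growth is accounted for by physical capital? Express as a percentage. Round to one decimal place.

Physical capital contributed 0.21 × 11.7 = 2.457 pp.
Share of growth = 2.457 / 2.6 × 100 = 94.5%.

Physical capital accounted for 94.5% of growth.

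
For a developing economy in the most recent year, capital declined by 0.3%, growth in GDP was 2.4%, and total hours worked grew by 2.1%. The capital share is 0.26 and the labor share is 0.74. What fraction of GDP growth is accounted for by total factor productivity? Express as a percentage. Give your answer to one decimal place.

Total factor productivity accounted for 38.5% of growth.

Labor's share = 1 − 0.26 = 0.74.
Capital: 0.26 × (-0.3) = -0.078 pp.
Total hours worked: 0.74 × 2.1 = 1.554 pp.
TFP growth = 2.4 − 1.476 = 0.924%.
TFP share of growth = 0.924 / 2.4 × 100 = 38.5%.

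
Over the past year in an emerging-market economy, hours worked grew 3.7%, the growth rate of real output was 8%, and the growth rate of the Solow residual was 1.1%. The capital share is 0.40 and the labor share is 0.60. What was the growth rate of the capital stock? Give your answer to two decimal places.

The capital stock grew 11.70%.

Labor's share = 1 − 0.4 = 0.6.
gY = gA + 0.6×3.7 + 0.4×g.
0.4×g = 8 − 1.1 − 2.22 = 4.68.
g = 4.68 / 0.4 = 11.7%.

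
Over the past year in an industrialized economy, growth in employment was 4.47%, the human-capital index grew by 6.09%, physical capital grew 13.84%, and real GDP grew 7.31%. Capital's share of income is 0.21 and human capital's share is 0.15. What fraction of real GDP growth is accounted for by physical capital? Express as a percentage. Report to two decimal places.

Physical capital contributed 0.21 × 13.84 = 2.9064 pp.
Share of growth = 2.9064 / 7.31 × 100 = 39.7592%.

39.76%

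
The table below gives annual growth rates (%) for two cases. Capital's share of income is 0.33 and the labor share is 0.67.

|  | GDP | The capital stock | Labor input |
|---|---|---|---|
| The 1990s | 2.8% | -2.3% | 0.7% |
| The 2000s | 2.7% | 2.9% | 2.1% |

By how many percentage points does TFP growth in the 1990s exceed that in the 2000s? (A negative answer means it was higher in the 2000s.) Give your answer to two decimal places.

2.75 percentage points

Labor's share = 1 − 0.33 = 0.67.
The 1990s: TFP = 2.8 + 0.759 − 0.469 = 3.09%.
The 2000s: TFP = 2.7 − 0.957 − 1.407 = 0.336%.
Difference = 3.09 − (0.336) = 2.754 pp.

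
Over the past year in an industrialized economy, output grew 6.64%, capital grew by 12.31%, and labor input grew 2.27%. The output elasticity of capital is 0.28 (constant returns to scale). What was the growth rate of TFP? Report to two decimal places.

Labor's share = 1 − 0.28 = 0.72.
Capital: 0.28 × 12.31 = 3.4468 pp.
Labor input: 0.72 × 2.27 = 1.6344 pp.
TFP growth = 6.64 − 5.0812 = 1.5588%.

TFP grew 1.56%.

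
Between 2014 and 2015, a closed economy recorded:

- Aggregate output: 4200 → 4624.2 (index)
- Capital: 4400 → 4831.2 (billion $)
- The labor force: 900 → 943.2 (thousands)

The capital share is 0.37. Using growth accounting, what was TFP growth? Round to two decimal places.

TFP growth was 3.45%.

Aggregate output growth = (4624.2 − 4200) / 4200 = 10.1%.
Capital growth = (4831.2 − 4400) / 4400 = 9.8%.
The labor force growth = (943.2 − 900) / 900 = 4.8%.
Labor's share = 1 − 0.37 = 0.63.
Capital: 0.37 × 9.8 = 3.626 pp.
The labor force: 0.63 × 4.8 = 3.024 pp.
TFP growth = 10.1 − 6.65 = 3.45%.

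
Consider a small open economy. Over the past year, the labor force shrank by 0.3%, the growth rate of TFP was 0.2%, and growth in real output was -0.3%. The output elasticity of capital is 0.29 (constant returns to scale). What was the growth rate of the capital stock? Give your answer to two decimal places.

-0.99%

Labor's share = 1 − 0.29 = 0.71.
gY = gA + 0.71×(-0.3) + 0.29×g.
0.29×g = -0.3 − 0.2 + 0.213 = -0.287.
g = -0.287 / 0.29 = -0.9897%.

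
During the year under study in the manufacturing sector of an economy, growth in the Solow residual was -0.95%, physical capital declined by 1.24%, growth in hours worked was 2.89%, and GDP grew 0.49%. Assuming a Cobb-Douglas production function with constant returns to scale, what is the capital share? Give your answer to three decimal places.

gY = gA + α·gK + (1−α)·gL, so gY − gA − gL = α(gK − gL).
0.49 + 0.95 − 2.89 = α × (-1.24 − 2.89).
-1.45 = -4.13 α, so α = 0.35109.

0.351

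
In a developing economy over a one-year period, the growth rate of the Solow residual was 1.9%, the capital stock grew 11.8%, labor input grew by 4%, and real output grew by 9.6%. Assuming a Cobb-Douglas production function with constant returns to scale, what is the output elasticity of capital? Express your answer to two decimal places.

The output elasticity of capital is 0.47.

gY = gA + α·gK + (1−α)·gL, so gY − gA − gL = α(gK − gL).
9.6 − 1.9 − 4 = α × (11.8 − 4).
3.7 = 7.8 α, so α = 0.4744.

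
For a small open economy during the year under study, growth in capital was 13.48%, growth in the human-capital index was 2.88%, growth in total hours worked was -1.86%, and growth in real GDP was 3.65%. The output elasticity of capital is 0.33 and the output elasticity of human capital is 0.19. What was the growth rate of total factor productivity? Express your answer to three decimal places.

Labor's share = 1 − 0.33 − 0.19 = 0.48.
Capital: 0.33 × 13.48 = 4.4484 pp.
The human-capital index: 0.19 × 2.88 = 0.5472 pp.
Total hours worked: 0.48 × (-1.86) = -0.8928 pp.
TFP growth = 3.65 − 4.1028 = -0.4528%.

-0.453%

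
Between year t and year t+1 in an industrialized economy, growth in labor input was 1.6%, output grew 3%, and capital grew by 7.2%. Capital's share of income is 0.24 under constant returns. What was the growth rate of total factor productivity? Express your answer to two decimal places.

0.06%

Labor's share = 1 − 0.24 = 0.76.
Capital: 0.24 × 7.2 = 1.728 pp.
Labor input: 0.76 × 1.6 = 1.216 pp.
TFP growth = 3 − 2.944 = 0.056%.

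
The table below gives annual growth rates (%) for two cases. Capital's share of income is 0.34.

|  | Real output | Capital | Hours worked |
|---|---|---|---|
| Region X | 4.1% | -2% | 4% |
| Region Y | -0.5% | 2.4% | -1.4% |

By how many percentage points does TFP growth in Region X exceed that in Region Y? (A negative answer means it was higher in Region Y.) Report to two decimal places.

2.53 percentage points

Labor's share = 1 − 0.34 = 0.66.
Region X: TFP = 4.1 + 0.68 − 2.64 = 2.14%.
Region Y: TFP = -0.5 − 0.816 + 0.924 = -0.392%.
Difference = 2.14 − (-0.392) = 2.532 pp.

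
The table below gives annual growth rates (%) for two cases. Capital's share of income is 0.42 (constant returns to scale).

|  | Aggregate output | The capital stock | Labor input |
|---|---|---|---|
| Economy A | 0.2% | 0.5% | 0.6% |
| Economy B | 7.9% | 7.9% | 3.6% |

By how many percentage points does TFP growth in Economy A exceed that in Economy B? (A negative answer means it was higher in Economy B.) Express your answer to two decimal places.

Labor's share = 1 − 0.42 = 0.58.
Economy A: TFP = 0.2 − 0.21 − 0.348 = -0.358%.
Economy B: TFP = 7.9 − 3.318 − 2.088 = 2.494%.
Difference = -0.358 − (2.494) = -2.852 pp.

-2.85 percentage points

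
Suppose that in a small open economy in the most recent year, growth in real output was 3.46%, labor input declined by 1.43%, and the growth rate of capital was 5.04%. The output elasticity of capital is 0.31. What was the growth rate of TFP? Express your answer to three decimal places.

Labor's share = 1 − 0.31 = 0.69.
Capital: 0.31 × 5.04 = 1.5624 pp.
Labor input: 0.69 × (-1.43) = -0.9867 pp.
TFP growth = 3.46 − 0.5757 = 2.8843%.

TFP growth was 2.884%.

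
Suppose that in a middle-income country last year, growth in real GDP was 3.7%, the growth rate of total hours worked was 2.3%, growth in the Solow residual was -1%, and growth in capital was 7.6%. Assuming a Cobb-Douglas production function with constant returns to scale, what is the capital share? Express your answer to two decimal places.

α = 0.45

gY = gA + α·gK + (1−α)·gL, so gY − gA − gL = α(gK − gL).
3.7 + 1 − 2.3 = α × (7.6 − 2.3).
2.4 = 5.3 α, so α = 0.4528.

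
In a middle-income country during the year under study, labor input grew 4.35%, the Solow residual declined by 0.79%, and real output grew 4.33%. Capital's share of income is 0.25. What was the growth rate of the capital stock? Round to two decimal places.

Labor's share = 1 − 0.25 = 0.75.
gY = gA + 0.75×4.35 + 0.25×g.
0.25×g = 4.33 + 0.79 − 3.2625 = 1.8575.
g = 1.8575 / 0.25 = 7.43%.

The capital stock grew 7.43%.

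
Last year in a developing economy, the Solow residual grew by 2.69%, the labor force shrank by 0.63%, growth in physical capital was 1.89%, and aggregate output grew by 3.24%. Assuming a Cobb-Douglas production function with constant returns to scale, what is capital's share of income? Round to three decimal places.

Capital's share of income is 0.468.

gY = gA + α·gK + (1−α)·gL, so gY − gA − gL = α(gK − gL).
3.24 − 2.69 + 0.63 = α × (1.89 − (-0.63)).
1.18 = 2.52 α, so α = 0.46825.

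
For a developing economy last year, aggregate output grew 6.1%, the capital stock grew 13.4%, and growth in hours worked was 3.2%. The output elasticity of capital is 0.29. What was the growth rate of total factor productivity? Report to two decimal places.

-0.06%

Labor's share = 1 − 0.29 = 0.71.
The capital stock: 0.29 × 13.4 = 3.886 pp.
Hours worked: 0.71 × 3.2 = 2.272 pp.
TFP growth = 6.1 − 6.158 = -0.058%.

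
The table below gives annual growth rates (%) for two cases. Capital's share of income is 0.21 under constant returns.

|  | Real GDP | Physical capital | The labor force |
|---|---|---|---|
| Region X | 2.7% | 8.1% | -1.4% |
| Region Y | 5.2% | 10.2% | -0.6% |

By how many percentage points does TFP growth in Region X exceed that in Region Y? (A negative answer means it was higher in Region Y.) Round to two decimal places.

Labor's share = 1 − 0.21 = 0.79.
Region X: TFP = 2.7 − 1.701 + 1.106 = 2.105%.
Region Y: TFP = 5.2 − 2.142 + 0.474 = 3.532%.
Difference = 2.105 − (3.532) = -1.427 pp.

-1.43 percentage points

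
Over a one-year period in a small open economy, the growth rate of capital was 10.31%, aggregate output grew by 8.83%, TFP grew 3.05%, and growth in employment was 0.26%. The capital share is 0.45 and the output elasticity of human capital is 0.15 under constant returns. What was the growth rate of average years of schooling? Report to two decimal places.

6.91%

Labor's share = 1 − 0.45 − 0.15 = 0.4.
gY = gA + 0.45×10.31 + 0.4×0.26 + 0.15×g.
0.15×g = 8.83 − 3.05 − 4.7435 = 1.0365.
g = 1.0365 / 0.15 = 6.91%.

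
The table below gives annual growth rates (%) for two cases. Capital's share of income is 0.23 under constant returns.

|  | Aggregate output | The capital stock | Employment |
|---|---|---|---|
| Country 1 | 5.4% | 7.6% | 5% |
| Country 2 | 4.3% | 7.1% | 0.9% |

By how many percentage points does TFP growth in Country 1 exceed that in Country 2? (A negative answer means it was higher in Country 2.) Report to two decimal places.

Labor's share = 1 − 0.23 = 0.77.
Country 1: TFP = 5.4 − 1.748 − 3.85 = -0.198%.
Country 2: TFP = 4.3 − 1.633 − 0.693 = 1.974%.
Difference = -0.198 − (1.974) = -2.172 pp.

-2.17 percentage points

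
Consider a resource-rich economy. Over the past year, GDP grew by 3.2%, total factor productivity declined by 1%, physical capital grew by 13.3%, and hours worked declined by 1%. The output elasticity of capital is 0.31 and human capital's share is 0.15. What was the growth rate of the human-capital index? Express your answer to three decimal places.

Labor's share = 1 − 0.31 − 0.15 = 0.54.
gY = gA + 0.31×13.3 + 0.54×(-1) + 0.15×g.
0.15×g = 3.2 + 1 − 3.583 = 0.617.
g = 0.617 / 0.15 = 4.11333%.

4.113%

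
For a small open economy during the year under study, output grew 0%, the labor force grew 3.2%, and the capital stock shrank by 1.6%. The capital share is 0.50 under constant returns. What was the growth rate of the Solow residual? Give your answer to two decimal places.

Labor's share = 1 − 0.5 = 0.5.
The capital stock: 0.5 × (-1.6) = -0.8 pp.
The labor force: 0.5 × 3.2 = 1.6 pp.
TFP growth = 0 − 0.8 = -0.8%.

-0.80%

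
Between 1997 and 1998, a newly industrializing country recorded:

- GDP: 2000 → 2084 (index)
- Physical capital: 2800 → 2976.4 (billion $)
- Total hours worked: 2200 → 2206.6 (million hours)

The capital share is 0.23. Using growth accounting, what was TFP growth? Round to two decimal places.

2.52%

GDP growth = (2084 − 2000) / 2000 = 4.2%.
Physical capital growth = (2976.4 − 2800) / 2800 = 6.3%.
Total hours worked growth = (2206.6 − 2200) / 2200 = 0.3%.
Labor's share = 1 − 0.23 = 0.77.
Physical capital: 0.23 × 6.3 = 1.449 pp.
Total hours worked: 0.77 × 0.3 = 0.231 pp.
TFP growth = 4.2 − 1.68 = 2.52%.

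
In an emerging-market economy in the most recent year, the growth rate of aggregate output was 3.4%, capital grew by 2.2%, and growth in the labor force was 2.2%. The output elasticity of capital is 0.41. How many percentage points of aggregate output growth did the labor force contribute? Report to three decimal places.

1.298 percentage points

Labor's share = 1 − 0.41 = 0.59.
Contribution = share × growth = 0.59 × 2.2 = 1.298 pp.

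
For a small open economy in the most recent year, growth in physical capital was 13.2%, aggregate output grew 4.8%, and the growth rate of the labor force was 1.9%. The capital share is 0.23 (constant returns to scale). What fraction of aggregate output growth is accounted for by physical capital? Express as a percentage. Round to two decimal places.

Physical capital contributed 0.23 × 13.2 = 3.036 pp.
Share of growth = 3.036 / 4.8 × 100 = 63.25%.

Physical capital accounted for 63.25% of growth.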